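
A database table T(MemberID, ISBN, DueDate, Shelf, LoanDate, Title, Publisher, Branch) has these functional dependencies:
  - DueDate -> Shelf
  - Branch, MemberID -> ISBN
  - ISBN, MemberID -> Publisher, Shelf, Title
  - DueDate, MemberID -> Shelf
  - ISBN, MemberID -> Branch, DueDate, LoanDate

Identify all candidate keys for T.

{MemberID} never appears on the right of any FD, so every key must include it.
Closure of {Branch, MemberID} is {Branch, DueDate, ISBN, LoanDate, MemberID, Publisher, Shelf, Title}, the whole schema; {Branch, MemberID} is a candidate key.
Closure of {ISBN, MemberID} is {Branch, DueDate, ISBN, LoanDate, MemberID, Publisher, Shelf, Title}, the whole schema; {ISBN, MemberID} is a candidate key.
These are minimal and exhaustive — every other superkey contains one of them.

{Branch, MemberID}, {ISBN, MemberID}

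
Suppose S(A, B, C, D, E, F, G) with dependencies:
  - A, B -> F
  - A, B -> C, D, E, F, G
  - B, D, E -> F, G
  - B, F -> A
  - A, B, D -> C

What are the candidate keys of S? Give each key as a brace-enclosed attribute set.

Attributes never on any right-hand side: {B} — every candidate key must contain it.
{A, B} is a candidate key since {A, B}⁺ = {A, B, C, D, E, F, G} covers every attribute.
{B, F} is a candidate key since {B, F}⁺ = {A, B, C, D, E, F, G} covers every attribute.
{B, D, E} is a candidate key since {B, D, E}⁺ = {A, B, C, D, E, F, G} covers every attribute.
These are minimal and exhaustive — every other superkey contains one of them.

{A, B}, {B, D, E}, {B, F}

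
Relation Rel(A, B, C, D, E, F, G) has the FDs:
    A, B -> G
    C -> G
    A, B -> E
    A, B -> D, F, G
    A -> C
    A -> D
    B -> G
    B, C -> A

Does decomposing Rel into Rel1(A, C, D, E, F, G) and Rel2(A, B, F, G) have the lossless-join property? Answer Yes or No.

The shared attributes are {A, F, G} and {A, F, G}⁺ = {A, C, D, F, G}.
The closure covers neither Rel1 nor Rel2 entirely; the join is not lossless.

No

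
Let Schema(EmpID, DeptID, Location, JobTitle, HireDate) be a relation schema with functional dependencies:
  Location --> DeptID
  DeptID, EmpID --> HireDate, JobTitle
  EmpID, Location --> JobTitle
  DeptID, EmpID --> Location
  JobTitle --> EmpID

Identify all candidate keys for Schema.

{DeptID, EmpID}, {DeptID, JobTitle}, {EmpID, Location}, {JobTitle, Location}

{DeptID, EmpID}⁺ = {DeptID, EmpID, HireDate, JobTitle, Location}, which is every attribute, so {DeptID, EmpID} is a candidate key.
{DeptID, JobTitle}⁺ = {DeptID, EmpID, HireDate, JobTitle, Location}, which is every attribute, so {DeptID, JobTitle} is a candidate key.
{EmpID, Location}⁺ = {DeptID, EmpID, HireDate, JobTitle, Location}, which is every attribute, so {EmpID, Location} is a candidate key.
{JobTitle, Location}⁺ = {DeptID, EmpID, HireDate, JobTitle, Location}, which is every attribute, so {JobTitle, Location} is a candidate key.
No proper subset of any of these is a key, and no other minimal superkey exists.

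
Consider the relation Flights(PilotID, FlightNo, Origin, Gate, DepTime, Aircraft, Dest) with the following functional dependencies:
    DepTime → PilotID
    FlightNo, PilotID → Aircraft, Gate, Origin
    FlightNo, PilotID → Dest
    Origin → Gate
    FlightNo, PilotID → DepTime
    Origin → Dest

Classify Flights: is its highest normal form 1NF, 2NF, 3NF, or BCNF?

Candidate keys: {DepTime, FlightNo}, {FlightNo, PilotID}. Prime attributes: {DepTime, FlightNo, PilotID}.
DepTime → PilotID breaks BCNF: {DepTime}⁺ = {DepTime, PilotID}, so {DepTime} is not a superkey.
Origin → Gate determines the non-prime attribute {Gate} from a non-superkey — 3NF is violated.
No non-prime attribute depends on a proper subset of any candidate key, so 2NF holds.

2NF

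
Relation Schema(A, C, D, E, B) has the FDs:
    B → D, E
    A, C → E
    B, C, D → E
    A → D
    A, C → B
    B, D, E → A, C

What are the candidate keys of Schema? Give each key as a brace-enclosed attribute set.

{B}⁺ = {A, B, C, D, E} — all of the relation — so {B} is a candidate key.
{A, C}⁺ = {A, B, C, D, E} — all of the relation — so {A, C} is a candidate key.
Any other superkey properly contains one of these, so there are no further candidate keys.

{A, C}, {B}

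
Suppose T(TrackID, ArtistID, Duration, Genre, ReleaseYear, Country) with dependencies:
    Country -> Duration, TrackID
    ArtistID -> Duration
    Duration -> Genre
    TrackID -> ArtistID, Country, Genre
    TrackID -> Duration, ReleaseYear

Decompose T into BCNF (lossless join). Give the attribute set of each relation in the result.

{ArtistID, Country, ReleaseYear, TrackID}; {ArtistID, Duration}; {Duration, Genre}

Candidate keys of the original relation: {Country}, {TrackID}.
Within {ArtistID, Country, Duration, Genre, ReleaseYear, TrackID}: {ArtistID}⁺ ∩ {ArtistID, Country, Duration, Genre, ReleaseYear, TrackID} = {ArtistID, Duration, Genre}, not the whole set, so ArtistID -> Duration, Genre violates BCNF; decompose into {ArtistID, Duration, Genre} and {ArtistID, Country, ReleaseYear, TrackID}.
Within {ArtistID, Duration, Genre}: {Duration}⁺ ∩ {ArtistID, Duration, Genre} = {Duration, Genre}, not the whole set, so Duration -> Genre violates BCNF; decompose into {Duration, Genre} and {ArtistID, Duration}.
{Duration, Genre}: every determinant is a superkey — BCNF.
{ArtistID, Duration}: every determinant is a superkey — BCNF.
{ArtistID, Country, ReleaseYear, TrackID}: every determinant is a superkey — BCNF.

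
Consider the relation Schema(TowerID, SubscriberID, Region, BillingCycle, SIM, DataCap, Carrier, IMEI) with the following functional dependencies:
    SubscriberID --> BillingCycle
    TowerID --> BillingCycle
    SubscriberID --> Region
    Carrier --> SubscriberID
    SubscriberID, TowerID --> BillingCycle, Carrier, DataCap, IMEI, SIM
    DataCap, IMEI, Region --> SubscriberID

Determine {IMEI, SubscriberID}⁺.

{BillingCycle, IMEI, Region, SubscriberID}

Start with {IMEI, SubscriberID}.
SubscriberID --> BillingCycle applies; add {BillingCycle} → now {BillingCycle, IMEI, SubscriberID}.
SubscriberID --> Region applies; add {Region} → now {BillingCycle, IMEI, Region, SubscriberID}.
No further FD applies.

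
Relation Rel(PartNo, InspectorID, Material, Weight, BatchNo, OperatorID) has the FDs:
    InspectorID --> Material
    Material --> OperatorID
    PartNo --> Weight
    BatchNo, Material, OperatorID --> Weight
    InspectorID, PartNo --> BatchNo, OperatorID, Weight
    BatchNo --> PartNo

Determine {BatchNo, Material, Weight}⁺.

{BatchNo, Material, OperatorID, PartNo, Weight}

Start with {BatchNo, Material, Weight}.
Material --> OperatorID applies; add {OperatorID} → now {BatchNo, Material, OperatorID, Weight}.
BatchNo --> PartNo applies; add {PartNo} → now {BatchNo, Material, OperatorID, PartNo, Weight}.
No further FD applies.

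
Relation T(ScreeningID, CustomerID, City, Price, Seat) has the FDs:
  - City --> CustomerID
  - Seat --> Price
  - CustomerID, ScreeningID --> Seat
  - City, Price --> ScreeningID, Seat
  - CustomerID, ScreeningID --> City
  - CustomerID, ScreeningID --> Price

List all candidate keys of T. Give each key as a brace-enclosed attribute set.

{City, Price}⁺ = {City, CustomerID, Price, ScreeningID, Seat} — all of the relation — so {City, Price} is a candidate key.
{City, ScreeningID}⁺ = {City, CustomerID, Price, ScreeningID, Seat} — all of the relation — so {City, ScreeningID} is a candidate key.
{City, Seat}⁺ = {City, CustomerID, Price, ScreeningID, Seat} — all of the relation — so {City, Seat} is a candidate key.
{CustomerID, ScreeningID}⁺ = {City, CustomerID, Price, ScreeningID, Seat} — all of the relation — so {CustomerID, ScreeningID} is a candidate key.
No proper subset of any of these is a key, and no other minimal superkey exists.

{City, Price}, {City, ScreeningID}, {City, Seat}, {CustomerID, ScreeningID}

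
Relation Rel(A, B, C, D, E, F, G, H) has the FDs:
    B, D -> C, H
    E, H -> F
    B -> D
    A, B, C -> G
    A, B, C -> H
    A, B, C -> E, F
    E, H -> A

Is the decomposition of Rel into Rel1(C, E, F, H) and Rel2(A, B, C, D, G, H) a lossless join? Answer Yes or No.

No

The shared attributes are {C, H} and {C, H}⁺ = {C, H}.
The closure covers neither Rel1 nor Rel2 entirely; the join is not lossless.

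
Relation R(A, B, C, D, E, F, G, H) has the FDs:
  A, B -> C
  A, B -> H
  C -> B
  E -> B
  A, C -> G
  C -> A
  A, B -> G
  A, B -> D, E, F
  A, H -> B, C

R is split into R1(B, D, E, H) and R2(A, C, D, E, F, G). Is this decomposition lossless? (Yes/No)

No

Common attributes: {D, E}; their closure is {B, D, E}.
The closure covers neither R1 nor R2 entirely; the join is not lossless.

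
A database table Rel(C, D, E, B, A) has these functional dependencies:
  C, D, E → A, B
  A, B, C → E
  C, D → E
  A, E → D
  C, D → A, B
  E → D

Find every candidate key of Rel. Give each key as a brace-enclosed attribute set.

{A, B, C}, {C, D}, {C, E}

Attributes never on any right-hand side: {C} — every candidate key must contain it.
{C, D} is a candidate key since {C, D}⁺ = {A, B, C, D, E} covers every attribute.
{C, E} is a candidate key since {C, E}⁺ = {A, B, C, D, E} covers every attribute.
{A, B, C} is a candidate key since {A, B, C}⁺ = {A, B, C, D, E} covers every attribute.
These are minimal and exhaustive — every other superkey contains one of them.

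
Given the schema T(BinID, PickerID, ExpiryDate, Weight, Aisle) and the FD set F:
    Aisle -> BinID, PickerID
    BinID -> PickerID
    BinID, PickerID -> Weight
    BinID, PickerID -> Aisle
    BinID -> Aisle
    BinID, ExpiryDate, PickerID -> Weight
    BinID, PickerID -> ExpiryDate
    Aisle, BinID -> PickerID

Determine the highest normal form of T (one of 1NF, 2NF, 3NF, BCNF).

Candidate keys: {Aisle}, {BinID}. Prime attributes: {Aisle, BinID}.
Every FD has a superkey on the left, so the relation is in BCNF.

BCNF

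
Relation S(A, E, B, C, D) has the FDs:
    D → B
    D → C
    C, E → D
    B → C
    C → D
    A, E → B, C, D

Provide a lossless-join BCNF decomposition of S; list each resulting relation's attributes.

Candidate key of the original relation: {A, E}.
In {A, B, C, D, E}, {D} is not a superkey ({D}⁺ restricted to this set is {B, C, D}), so split on D → B, C into {B, C, D} and {A, D, E}.
{B, C, D}: every determinant is a superkey — BCNF.
{A, D, E}: every determinant is a superkey — BCNF.

{A, D, E}; {B, C, D}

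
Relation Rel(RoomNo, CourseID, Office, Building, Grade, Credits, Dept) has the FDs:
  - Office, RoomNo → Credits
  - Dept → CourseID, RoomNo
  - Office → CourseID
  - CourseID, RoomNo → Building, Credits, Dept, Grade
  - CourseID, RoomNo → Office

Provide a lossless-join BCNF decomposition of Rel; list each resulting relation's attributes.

Candidate keys of the original relation: {CourseID, RoomNo}, {Dept}, {Office, RoomNo}.
In {Building, CourseID, Credits, Dept, Grade, Office, RoomNo}, {Office} is not a superkey ({Office}⁺ restricted to this set is {CourseID, Office}), so split on Office → CourseID into {CourseID, Office} and {Building, Credits, Dept, Grade, Office, RoomNo}.
{CourseID, Office} is in BCNF.
{Building, Credits, Dept, Grade, Office, RoomNo} is in BCNF.

{Building, Credits, Dept, Grade, Office, RoomNo}; {CourseID, Office}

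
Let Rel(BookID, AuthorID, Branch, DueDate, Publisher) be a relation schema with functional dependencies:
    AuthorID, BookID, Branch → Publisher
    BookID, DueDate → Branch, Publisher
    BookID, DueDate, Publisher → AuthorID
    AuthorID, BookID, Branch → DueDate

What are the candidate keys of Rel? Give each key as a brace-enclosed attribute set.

{AuthorID, BookID, Branch}, {BookID, DueDate}

No FD produces {BookID}, so it must be in every candidate key.
Closure of {BookID, DueDate} is {AuthorID, BookID, Branch, DueDate, Publisher}, the whole schema; {BookID, DueDate} is a candidate key.
Closure of {AuthorID, BookID, Branch} is {AuthorID, BookID, Branch, DueDate, Publisher}, the whole schema; {AuthorID, BookID, Branch} is a candidate key.
Any other superkey properly contains one of these, so there are no further candidate keys.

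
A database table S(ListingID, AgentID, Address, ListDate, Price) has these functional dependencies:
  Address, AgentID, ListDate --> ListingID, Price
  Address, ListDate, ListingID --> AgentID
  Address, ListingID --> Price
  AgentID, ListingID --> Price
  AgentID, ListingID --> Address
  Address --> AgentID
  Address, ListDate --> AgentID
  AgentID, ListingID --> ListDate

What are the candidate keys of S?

Closure of {Address, ListDate} is {Address, AgentID, ListDate, ListingID, Price}, the whole schema; {Address, ListDate} is a candidate key.
Closure of {Address, ListingID} is {Address, AgentID, ListDate, ListingID, Price}, the whole schema; {Address, ListingID} is a candidate key.
Closure of {AgentID, ListingID} is {Address, AgentID, ListDate, ListingID, Price}, the whole schema; {AgentID, ListingID} is a candidate key.
These are minimal and exhaustive — every other superkey contains one of them.

{Address, ListDate}, {Address, ListingID}, {AgentID, ListingID}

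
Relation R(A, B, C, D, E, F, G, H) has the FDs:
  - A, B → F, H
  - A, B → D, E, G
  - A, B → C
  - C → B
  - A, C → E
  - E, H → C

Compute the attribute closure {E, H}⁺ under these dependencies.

{B, C, E, H}

Start with {E, H}.
E, H → C applies; add {C} → now {C, E, H}.
C → B applies; add {B} → now {B, C, E, H}.
No further FD applies.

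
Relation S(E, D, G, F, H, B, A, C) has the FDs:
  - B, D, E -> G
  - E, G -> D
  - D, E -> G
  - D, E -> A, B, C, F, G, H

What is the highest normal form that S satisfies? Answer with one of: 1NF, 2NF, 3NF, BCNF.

Candidate keys: {D, E}, {E, G}. Prime attributes: {D, E, G}.
Every FD has a superkey on the left, so the relation is in BCNF.

BCNF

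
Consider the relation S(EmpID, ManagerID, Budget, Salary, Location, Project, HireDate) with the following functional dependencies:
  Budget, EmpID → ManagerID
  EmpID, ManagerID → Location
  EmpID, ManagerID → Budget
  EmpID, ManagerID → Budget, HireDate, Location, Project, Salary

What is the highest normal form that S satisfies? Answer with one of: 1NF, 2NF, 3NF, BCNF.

Candidate keys: {Budget, EmpID}, {EmpID, ManagerID}. Prime attributes: {Budget, EmpID, ManagerID}.
Each dependency's left side is a superkey — BCNF holds.

BCNF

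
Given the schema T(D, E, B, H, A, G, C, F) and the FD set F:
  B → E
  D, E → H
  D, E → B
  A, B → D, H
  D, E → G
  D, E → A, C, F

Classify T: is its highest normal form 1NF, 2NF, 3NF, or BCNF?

Candidate keys: {A, B}, {B, D}, {D, E}. Prime attributes: {A, B, D, E}.
B → E: {B}⁺ = {B, E}, which is not all of the attributes, so the left side is not a superkey — BCNF is violated.
Since {E} ⊆ prime attributes and every other non-superkey FD also has a prime right side, the schema is in 3NF.

3NF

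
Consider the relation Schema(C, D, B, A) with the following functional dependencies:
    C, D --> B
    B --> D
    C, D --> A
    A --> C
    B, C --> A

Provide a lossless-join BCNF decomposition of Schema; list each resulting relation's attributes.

Candidate keys of the original relation: {A, B}, {A, D}, {B, C}, {C, D}.
In {A, B, C, D}, {B} is not a superkey ({B}⁺ restricted to this set is {B, D}), so split on B --> D into {B, D} and {A, B, C}.
{B, D}: every determinant is a superkey — BCNF.
In {A, B, C}, {A} is not a superkey ({A}⁺ restricted to this set is {A, C}), so split on A --> C into {A, C} and {A, B}.
{A, C}: every determinant is a superkey — BCNF.
{A, B}: every determinant is a superkey — BCNF.

{A, B}; {A, C}; {B, D}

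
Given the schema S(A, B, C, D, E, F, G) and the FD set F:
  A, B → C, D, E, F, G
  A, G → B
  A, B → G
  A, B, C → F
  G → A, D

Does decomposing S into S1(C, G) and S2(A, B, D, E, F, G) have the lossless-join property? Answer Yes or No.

Yes

The shared attributes are {G} and {G}⁺ = {A, B, C, D, E, F, G}.
Since S1 ⊆ {A, B, C, D, E, F, G}, the intersection is a superkey of S1; the decomposition is lossless.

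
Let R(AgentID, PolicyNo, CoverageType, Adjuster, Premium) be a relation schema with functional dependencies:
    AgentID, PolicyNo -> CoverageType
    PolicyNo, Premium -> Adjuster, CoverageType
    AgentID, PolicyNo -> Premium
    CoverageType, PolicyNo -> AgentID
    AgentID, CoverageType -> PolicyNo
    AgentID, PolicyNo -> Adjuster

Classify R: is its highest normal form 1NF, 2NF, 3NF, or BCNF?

BCNF

Candidate keys: {AgentID, CoverageType}, {AgentID, PolicyNo}, {CoverageType, PolicyNo}, {PolicyNo, Premium}. Prime attributes: {AgentID, CoverageType, PolicyNo, Premium}.
Each dependency's left side is a superkey — BCNF holds.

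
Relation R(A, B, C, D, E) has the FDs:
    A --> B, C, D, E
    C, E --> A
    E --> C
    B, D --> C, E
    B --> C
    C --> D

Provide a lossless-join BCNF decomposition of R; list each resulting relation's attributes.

{A, B, C, E}; {C, D}

Candidate keys of the original relation: {A}, {B}, {E}.
Within {A, B, C, D, E}: {C}⁺ ∩ {A, B, C, D, E} = {C, D}, not the whole set, so C --> D violates BCNF; decompose into {C, D} and {A, B, C, E}.
{C, D} is in BCNF.
{A, B, C, E} is in BCNF.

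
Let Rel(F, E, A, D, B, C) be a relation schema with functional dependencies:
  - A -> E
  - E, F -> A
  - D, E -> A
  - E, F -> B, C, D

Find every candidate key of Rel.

{A, F}, {E, F}

No FD produces {F}, so it must be in every candidate key.
{A, F}⁺ = {A, B, C, D, E, F}, which is every attribute, so {A, F} is a candidate key.
{E, F}⁺ = {A, B, C, D, E, F}, which is every attribute, so {E, F} is a candidate key.
No proper subset of any of these is a key, and no other minimal superkey exists.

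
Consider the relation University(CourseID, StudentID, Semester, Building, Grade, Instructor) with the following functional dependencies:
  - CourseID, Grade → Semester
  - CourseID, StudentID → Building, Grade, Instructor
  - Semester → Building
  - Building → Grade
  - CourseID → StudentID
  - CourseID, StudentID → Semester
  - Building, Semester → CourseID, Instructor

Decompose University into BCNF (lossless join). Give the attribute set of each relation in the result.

Candidate keys of the original relation: {CourseID}, {Semester}.
{Building, CourseID, Grade, Instructor, Semester, StudentID}: {Building} determines {Building, Grade} here but is not a superkey — split on Building → Grade, giving {Building, Grade} and {Building, CourseID, Instructor, Semester, StudentID}.
{Building, Grade} is in BCNF.
{Building, CourseID, Instructor, Semester, StudentID} is in BCNF.

{Building, CourseID, Instructor, Semester, StudentID}; {Building, Grade}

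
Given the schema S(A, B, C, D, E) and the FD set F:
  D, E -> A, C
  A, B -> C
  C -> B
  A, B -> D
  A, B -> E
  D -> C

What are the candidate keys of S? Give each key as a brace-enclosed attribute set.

{A, B}, {A, C}, {A, D}, {D, E}

Closure of {A, B} is {A, B, C, D, E}, the whole schema; {A, B} is a candidate key.
Closure of {A, C} is {A, B, C, D, E}, the whole schema; {A, C} is a candidate key.
Closure of {A, D} is {A, B, C, D, E}, the whole schema; {A, D} is a candidate key.
Closure of {D, E} is {A, B, C, D, E}, the whole schema; {D, E} is a candidate key.
No proper subset of any of these is a key, and no other minimal superkey exists.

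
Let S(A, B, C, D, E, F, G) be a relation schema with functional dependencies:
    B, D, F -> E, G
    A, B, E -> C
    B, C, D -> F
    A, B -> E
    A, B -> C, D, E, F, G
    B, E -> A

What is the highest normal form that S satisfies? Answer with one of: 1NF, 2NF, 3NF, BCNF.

Candidate keys: {A, B}, {B, C, D}, {B, D, F}, {B, E}. Prime attributes: {A, B, C, D, E, F}.
Each dependency's left side is a superkey — BCNF holds.

BCNF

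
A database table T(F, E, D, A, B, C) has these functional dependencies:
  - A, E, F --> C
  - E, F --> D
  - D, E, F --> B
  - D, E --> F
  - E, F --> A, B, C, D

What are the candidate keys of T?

Attributes never on any right-hand side: {E} — every candidate key must contain it.
Closure of {D, E} is {A, B, C, D, E, F}, the whole schema; {D, E} is a candidate key.
Closure of {E, F} is {A, B, C, D, E, F}, the whole schema; {E, F} is a candidate key.
Any other superkey properly contains one of these, so there are no further candidate keys.

{D, E}, {E, F}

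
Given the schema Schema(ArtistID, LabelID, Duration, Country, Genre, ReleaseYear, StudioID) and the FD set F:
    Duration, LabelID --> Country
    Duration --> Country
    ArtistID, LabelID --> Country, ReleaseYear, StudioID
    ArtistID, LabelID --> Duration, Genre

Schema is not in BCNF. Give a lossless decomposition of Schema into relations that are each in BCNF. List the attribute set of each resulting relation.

Candidate key of the original relation: {ArtistID, LabelID}.
Within {ArtistID, Country, Duration, Genre, LabelID, ReleaseYear, StudioID}: {Duration, LabelID}⁺ ∩ {ArtistID, Country, Duration, Genre, LabelID, ReleaseYear, StudioID} = {Country, Duration, LabelID}, not the whole set, so Duration, LabelID --> Country violates BCNF; decompose into {Country, Duration, LabelID} and {ArtistID, Duration, Genre, LabelID, ReleaseYear, StudioID}.
Within {Country, Duration, LabelID}: {Duration}⁺ ∩ {Country, Duration, LabelID} = {Country, Duration}, not the whole set, so Duration --> Country violates BCNF; decompose into {Country, Duration} and {Duration, LabelID}.
{Country, Duration} has no BCNF violation.
{Duration, LabelID} has no BCNF violation.
{ArtistID, Duration, Genre, LabelID, ReleaseYear, StudioID} has no BCNF violation.

{ArtistID, Duration, Genre, LabelID, ReleaseYear, StudioID}; {Country, Duration}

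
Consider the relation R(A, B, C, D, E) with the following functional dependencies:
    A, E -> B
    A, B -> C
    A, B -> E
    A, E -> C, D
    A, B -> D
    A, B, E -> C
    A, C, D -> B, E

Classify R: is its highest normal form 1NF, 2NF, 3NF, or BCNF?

Candidate keys: {A, B}, {A, C, D}, {A, E}. Prime attributes: {A, B, C, D, E}.
The left-hand side of every FD is a superkey, so BCNF is satisfied.

BCNF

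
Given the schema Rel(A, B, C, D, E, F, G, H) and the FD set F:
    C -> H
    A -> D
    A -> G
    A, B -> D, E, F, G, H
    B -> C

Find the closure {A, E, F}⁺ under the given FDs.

Start with {A, E, F}.
A -> D applies; add {D} → now {A, D, E, F}.
A -> G applies; add {G} → now {A, D, E, F, G}.
No further FD applies.

{A, D, E, F, G}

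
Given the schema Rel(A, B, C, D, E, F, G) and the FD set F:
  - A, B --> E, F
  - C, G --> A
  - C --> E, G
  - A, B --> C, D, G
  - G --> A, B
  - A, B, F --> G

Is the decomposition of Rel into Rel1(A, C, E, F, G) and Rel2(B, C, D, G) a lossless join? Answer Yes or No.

Common attributes: {C, G}; their closure is {A, B, C, D, E, F, G}.
Rel1 is contained in that closure, so Rel1 ∩ Rel2 --> Rel1 holds and the join is lossless.

Yes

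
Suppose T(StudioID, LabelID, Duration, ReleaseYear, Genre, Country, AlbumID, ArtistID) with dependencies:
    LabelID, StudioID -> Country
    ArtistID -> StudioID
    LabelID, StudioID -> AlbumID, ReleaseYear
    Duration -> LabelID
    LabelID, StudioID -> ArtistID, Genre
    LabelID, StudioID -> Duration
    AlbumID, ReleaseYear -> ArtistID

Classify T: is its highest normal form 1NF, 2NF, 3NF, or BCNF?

3NF

Candidate keys: {AlbumID, Duration, ReleaseYear}, {AlbumID, LabelID, ReleaseYear}, {ArtistID, Duration}, {ArtistID, LabelID}, {Duration, StudioID}, {LabelID, StudioID}. Prime attributes: {AlbumID, ArtistID, Duration, LabelID, ReleaseYear, StudioID}.
ArtistID -> StudioID breaks BCNF: {ArtistID}⁺ = {ArtistID, StudioID}, so {ArtistID} is not a superkey.
Its right-hand attributes {StudioID} are all prime, as are those of every other non-superkey FD — the relation is in 3NF.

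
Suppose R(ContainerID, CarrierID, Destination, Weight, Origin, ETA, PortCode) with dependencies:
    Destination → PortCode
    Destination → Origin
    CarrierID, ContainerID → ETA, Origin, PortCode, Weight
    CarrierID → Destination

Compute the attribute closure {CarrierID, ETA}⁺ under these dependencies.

{CarrierID, Destination, ETA, Origin, PortCode}

Start with {CarrierID, ETA}.
CarrierID → Destination applies; add {Destination} → now {CarrierID, Destination, ETA}.
Destination → PortCode applies; add {PortCode} → now {CarrierID, Destination, ETA, PortCode}.
Destination → Origin applies; add {Origin} → now {CarrierID, Destination, ETA, Origin, PortCode}.
No further FD applies.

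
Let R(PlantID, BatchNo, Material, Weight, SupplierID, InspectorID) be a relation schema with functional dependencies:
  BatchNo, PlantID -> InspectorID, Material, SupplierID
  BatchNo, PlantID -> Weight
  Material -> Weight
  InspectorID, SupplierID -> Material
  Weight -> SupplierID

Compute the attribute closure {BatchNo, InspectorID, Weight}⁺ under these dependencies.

Start with {BatchNo, InspectorID, Weight}.
Weight -> SupplierID applies; add {SupplierID} → now {BatchNo, InspectorID, SupplierID, Weight}.
InspectorID, SupplierID -> Material applies; add {Material} → now {BatchNo, InspectorID, Material, SupplierID, Weight}.
No further FD applies.

{BatchNo, InspectorID, Material, SupplierID, Weight}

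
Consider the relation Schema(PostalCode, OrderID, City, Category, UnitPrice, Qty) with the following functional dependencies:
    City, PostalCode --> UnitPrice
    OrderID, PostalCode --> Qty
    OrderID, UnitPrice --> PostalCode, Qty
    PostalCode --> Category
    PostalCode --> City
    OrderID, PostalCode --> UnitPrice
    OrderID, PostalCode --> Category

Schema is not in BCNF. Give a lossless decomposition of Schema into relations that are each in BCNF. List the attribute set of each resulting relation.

Candidate keys of the original relation: {OrderID, PostalCode}, {OrderID, UnitPrice}.
{Category, City, OrderID, PostalCode, Qty, UnitPrice}: {City, PostalCode} determines {Category, City, PostalCode, UnitPrice} here but is not a superkey — split on City, PostalCode --> Category, UnitPrice, giving {Category, City, PostalCode, UnitPrice} and {City, OrderID, PostalCode, Qty}.
{Category, City, PostalCode, UnitPrice} is in BCNF.
{City, OrderID, PostalCode, Qty}: {PostalCode} determines {City, PostalCode} here but is not a superkey — split on PostalCode --> City, giving {City, PostalCode} and {OrderID, PostalCode, Qty}.
{City, PostalCode} is in BCNF.
{OrderID, PostalCode, Qty} is in BCNF.

{Category, City, PostalCode, UnitPrice}; {OrderID, PostalCode, Qty}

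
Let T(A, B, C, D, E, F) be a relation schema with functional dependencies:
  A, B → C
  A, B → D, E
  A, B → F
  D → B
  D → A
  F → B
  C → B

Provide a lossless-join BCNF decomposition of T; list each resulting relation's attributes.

{A, C, D, E, F}; {B, F}

Candidate keys of the original relation: {A, B}, {A, C}, {A, F}, {D}.
In {A, B, C, D, E, F}, {F} is not a superkey ({F}⁺ restricted to this set is {B, F}), so split on F → B into {B, F} and {A, C, D, E, F}.
{B, F}: every determinant is a superkey — BCNF.
{A, C, D, E, F}: every determinant is a superkey — BCNF.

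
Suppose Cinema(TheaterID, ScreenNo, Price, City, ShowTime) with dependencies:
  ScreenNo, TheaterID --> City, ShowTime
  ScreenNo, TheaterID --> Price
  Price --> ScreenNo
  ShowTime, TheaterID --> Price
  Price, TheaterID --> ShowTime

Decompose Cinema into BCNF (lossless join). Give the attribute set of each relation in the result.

{City, Price, ShowTime, TheaterID}; {Price, ScreenNo}

Candidate keys of the original relation: {Price, TheaterID}, {ScreenNo, TheaterID}, {ShowTime, TheaterID}.
{City, Price, ScreenNo, ShowTime, TheaterID}: {Price} determines {Price, ScreenNo} here but is not a superkey — split on Price --> ScreenNo, giving {Price, ScreenNo} and {City, Price, ShowTime, TheaterID}.
{Price, ScreenNo} is in BCNF.
{City, Price, ShowTime, TheaterID} is in BCNF.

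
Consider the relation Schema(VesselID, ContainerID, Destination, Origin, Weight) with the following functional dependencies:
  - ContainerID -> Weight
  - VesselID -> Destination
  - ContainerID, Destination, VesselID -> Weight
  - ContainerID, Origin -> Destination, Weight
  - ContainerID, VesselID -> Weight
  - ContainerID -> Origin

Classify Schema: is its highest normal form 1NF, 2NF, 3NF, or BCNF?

1NF

Candidate key: {ContainerID, VesselID}. Prime attributes: {ContainerID, VesselID}.
ContainerID -> Weight: {ContainerID}⁺ = {ContainerID, Destination, Origin, Weight}, which is not all of the attributes, so the left side is not a superkey — BCNF is violated.
Because {Weight} is non-prime and the left side of ContainerID -> Weight is not a superkey, the relation is not in 3NF.
{ContainerID} is a proper subset of the key {ContainerID, VesselID}, and {ContainerID}⁺ contains the non-prime attributes {Destination, Origin, Weight} — a partial dependency, so 2NF is violated.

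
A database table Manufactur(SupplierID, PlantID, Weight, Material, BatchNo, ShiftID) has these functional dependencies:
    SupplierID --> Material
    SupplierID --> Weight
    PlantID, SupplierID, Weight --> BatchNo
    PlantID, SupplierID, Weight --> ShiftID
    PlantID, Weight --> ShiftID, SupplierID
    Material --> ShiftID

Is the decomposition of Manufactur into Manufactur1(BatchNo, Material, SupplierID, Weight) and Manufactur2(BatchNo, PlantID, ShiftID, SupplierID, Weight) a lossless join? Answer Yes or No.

Yes

Manufactur1 ∩ Manufactur2 = {BatchNo, SupplierID, Weight}; its closure under F is {BatchNo, Material, ShiftID, SupplierID, Weight}.
Manufactur1 is contained in that closure, so Manufactur1 ∩ Manufactur2 --> Manufactur1 holds and the join is lossless.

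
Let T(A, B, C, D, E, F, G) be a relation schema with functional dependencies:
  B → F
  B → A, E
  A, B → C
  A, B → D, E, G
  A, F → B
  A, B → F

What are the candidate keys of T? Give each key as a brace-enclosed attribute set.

{A, F}, {B}

{B} is a candidate key since {B}⁺ = {A, B, C, D, E, F, G} covers every attribute.
{A, F} is a candidate key since {A, F}⁺ = {A, B, C, D, E, F, G} covers every attribute.
No proper subset of any of these is a key, and no other minimal superkey exists.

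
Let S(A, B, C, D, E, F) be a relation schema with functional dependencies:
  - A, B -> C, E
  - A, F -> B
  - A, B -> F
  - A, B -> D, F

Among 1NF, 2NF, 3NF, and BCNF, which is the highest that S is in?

Candidate keys: {A, B}, {A, F}. Prime attributes: {A, B, F}.
Every FD has a superkey on the left, so the relation is in BCNF.

BCNF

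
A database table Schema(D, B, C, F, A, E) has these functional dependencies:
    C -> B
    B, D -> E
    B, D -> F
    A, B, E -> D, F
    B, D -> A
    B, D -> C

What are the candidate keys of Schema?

{B, D}⁺ = {A, B, C, D, E, F}, which is every attribute, so {B, D} is a candidate key.
{C, D}⁺ = {A, B, C, D, E, F}, which is every attribute, so {C, D} is a candidate key.
{A, B, E}⁺ = {A, B, C, D, E, F}, which is every attribute, so {A, B, E} is a candidate key.
{A, C, E}⁺ = {A, B, C, D, E, F}, which is every attribute, so {A, C, E} is a candidate key.
Any other superkey properly contains one of these, so there are no further candidate keys.

{A, B, E}, {A, C, E}, {B, D}, {C, D}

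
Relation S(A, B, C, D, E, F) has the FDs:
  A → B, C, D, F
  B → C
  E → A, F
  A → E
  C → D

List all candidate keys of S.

{A}, {E}

{A} is a candidate key since {A}⁺ = {A, B, C, D, E, F} covers every attribute.
{E} is a candidate key since {E}⁺ = {A, B, C, D, E, F} covers every attribute.
Any other superkey properly contains one of these, so there are no further candidate keys.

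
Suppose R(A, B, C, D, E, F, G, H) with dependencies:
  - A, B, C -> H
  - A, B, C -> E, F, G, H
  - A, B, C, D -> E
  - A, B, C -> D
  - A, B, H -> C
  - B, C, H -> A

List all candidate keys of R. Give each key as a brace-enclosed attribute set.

No FD produces {B}, so it must be in every candidate key.
{A, B, C}⁺ = {A, B, C, D, E, F, G, H}, which is every attribute, so {A, B, C} is a candidate key.
{A, B, H}⁺ = {A, B, C, D, E, F, G, H}, which is every attribute, so {A, B, H} is a candidate key.
{B, C, H}⁺ = {A, B, C, D, E, F, G, H}, which is every attribute, so {B, C, H} is a candidate key.
Any other superkey properly contains one of these, so there are no further candidate keys.

{A, B, C}, {A, B, H}, {B, C, H}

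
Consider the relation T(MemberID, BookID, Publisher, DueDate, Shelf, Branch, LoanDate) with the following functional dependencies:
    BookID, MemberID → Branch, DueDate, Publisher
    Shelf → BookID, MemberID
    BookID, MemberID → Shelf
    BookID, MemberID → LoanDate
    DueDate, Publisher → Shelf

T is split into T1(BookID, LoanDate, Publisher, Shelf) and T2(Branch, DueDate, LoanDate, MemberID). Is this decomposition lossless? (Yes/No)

Common attributes: {LoanDate}; their closure is {LoanDate}.
The closure covers neither T1 nor T2 entirely; the join is not lossless.

No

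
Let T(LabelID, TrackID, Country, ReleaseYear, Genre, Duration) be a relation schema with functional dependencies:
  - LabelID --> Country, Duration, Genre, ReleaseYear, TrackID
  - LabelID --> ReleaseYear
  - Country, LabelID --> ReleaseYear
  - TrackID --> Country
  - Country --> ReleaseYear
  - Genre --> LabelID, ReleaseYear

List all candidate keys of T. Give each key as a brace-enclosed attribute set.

{Genre}⁺ = {Country, Duration, Genre, LabelID, ReleaseYear, TrackID}, which is every attribute, so {Genre} is a candidate key.
{LabelID}⁺ = {Country, Duration, Genre, LabelID, ReleaseYear, TrackID}, which is every attribute, so {LabelID} is a candidate key.
Any other superkey properly contains one of these, so there are no further candidate keys.

{Genre}, {LabelID}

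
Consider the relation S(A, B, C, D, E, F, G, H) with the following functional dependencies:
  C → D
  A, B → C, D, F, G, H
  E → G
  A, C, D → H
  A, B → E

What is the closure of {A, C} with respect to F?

Start with {A, C}.
C → D applies; add {D} → now {A, C, D}.
A, C, D → H applies; add {H} → now {A, C, D, H}.
No further FD applies.

{A, C, D, H}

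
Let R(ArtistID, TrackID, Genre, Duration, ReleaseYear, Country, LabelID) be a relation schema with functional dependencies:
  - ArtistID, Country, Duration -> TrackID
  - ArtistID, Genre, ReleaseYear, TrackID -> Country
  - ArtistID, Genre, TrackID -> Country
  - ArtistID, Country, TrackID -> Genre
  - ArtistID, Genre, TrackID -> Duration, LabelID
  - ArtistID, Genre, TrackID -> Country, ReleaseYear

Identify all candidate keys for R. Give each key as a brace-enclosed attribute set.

No FD produces {ArtistID}, so it must be in every candidate key.
{ArtistID, Country, Duration}⁺ = {ArtistID, Country, Duration, Genre, LabelID, ReleaseYear, TrackID}, which is every attribute, so {ArtistID, Country, Duration} is a candidate key.
{ArtistID, Country, TrackID}⁺ = {ArtistID, Country, Duration, Genre, LabelID, ReleaseYear, TrackID}, which is every attribute, so {ArtistID, Country, TrackID} is a candidate key.
{ArtistID, Genre, TrackID}⁺ = {ArtistID, Country, Duration, Genre, LabelID, ReleaseYear, TrackID}, which is every attribute, so {ArtistID, Genre, TrackID} is a candidate key.
No proper subset of any of these is a key, and no other minimal superkey exists.

{ArtistID, Country, Duration}, {ArtistID, Country, TrackID}, {ArtistID, Genre, TrackID}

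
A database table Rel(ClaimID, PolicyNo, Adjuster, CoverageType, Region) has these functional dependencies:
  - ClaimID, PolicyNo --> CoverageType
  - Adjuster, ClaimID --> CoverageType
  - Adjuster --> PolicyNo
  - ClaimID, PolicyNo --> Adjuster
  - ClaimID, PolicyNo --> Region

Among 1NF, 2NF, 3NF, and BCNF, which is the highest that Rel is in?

Candidate keys: {Adjuster, ClaimID}, {ClaimID, PolicyNo}. Prime attributes: {Adjuster, ClaimID, PolicyNo}.
For Adjuster --> PolicyNo we have {Adjuster}⁺ = {Adjuster, PolicyNo}; {Adjuster} is not a superkey, so BCNF fails.
But every attribute on its right side ({PolicyNo}) is prime, and the same holds for every other non-superkey FD, so 3NF still holds.

3NF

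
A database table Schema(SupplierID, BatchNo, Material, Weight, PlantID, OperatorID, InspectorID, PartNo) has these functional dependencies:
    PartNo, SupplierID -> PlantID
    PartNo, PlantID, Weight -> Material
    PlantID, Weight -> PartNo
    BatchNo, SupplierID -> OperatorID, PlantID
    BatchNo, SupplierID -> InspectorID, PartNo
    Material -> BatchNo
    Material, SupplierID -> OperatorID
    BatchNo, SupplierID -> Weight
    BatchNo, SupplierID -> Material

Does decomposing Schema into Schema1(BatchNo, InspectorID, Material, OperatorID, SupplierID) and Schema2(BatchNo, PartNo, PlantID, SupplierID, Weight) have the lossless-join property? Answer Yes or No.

Yes

The shared attributes are {BatchNo, SupplierID} and {BatchNo, SupplierID}⁺ = {BatchNo, InspectorID, Material, OperatorID, PartNo, PlantID, SupplierID, Weight}.
Schema1 is contained in that closure, so Schema1 ∩ Schema2 -> Schema1 holds and the join is lossless.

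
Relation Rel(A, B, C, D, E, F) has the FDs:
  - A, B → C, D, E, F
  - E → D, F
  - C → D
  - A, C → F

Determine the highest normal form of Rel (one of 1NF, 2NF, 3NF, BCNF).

Candidate key: {A, B}. Prime attributes: {A, B}.
For E → D, F we have {E}⁺ = {D, E, F}; {E} is not a superkey, so BCNF fails.
E → D, F has non-prime {D, F} on the right and a non-superkey on the left, so 3NF fails.
Checking every proper subset of each key, none determines a non-prime attribute — 2NF is satisfied.

2NF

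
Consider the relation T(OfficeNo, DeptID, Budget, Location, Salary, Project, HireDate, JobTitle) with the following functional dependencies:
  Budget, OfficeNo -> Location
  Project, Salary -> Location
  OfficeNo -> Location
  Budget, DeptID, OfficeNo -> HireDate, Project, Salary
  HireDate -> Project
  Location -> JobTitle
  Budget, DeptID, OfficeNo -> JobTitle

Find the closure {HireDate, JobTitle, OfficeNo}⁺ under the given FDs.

{HireDate, JobTitle, Location, OfficeNo, Project}

Start with {HireDate, JobTitle, OfficeNo}.
OfficeNo -> Location applies; add {Location} → now {HireDate, JobTitle, Location, OfficeNo}.
HireDate -> Project applies; add {Project} → now {HireDate, JobTitle, Location, OfficeNo, Project}.
No further FD applies.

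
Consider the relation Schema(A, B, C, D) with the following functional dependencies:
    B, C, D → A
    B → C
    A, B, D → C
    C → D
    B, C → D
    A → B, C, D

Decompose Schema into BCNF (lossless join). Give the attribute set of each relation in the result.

{A, B, C}; {C, D}

Candidate keys of the original relation: {A}, {B}.
In {A, B, C, D}, {C} is not a superkey ({C}⁺ restricted to this set is {C, D}), so split on C → D into {C, D} and {A, B, C}.
{C, D} has no BCNF violation.
{A, B, C} has no BCNF violation.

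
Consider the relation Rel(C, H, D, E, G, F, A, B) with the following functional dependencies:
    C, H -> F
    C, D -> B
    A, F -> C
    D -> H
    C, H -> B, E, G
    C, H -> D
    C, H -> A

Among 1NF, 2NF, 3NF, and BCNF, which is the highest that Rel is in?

3NF

Candidate keys: {A, D, F}, {A, F, H}, {C, D}, {C, H}. Prime attributes: {A, C, D, F, H}.
For A, F -> C we have {A, F}⁺ = {A, C, F}; {A, F} is not a superkey, so BCNF fails.
Its right-hand attributes {C} are all prime, as are those of every other non-superkey FD — the relation is in 3NF.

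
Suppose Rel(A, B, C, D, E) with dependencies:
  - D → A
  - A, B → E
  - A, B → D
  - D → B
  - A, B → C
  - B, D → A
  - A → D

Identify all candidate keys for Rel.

{A}, {D}

{A}⁺ = {A, B, C, D, E} — all of the relation — so {A} is a candidate key.
{D}⁺ = {A, B, C, D, E} — all of the relation — so {D} is a candidate key.
Any other superkey properly contains one of these, so there are no further candidate keys.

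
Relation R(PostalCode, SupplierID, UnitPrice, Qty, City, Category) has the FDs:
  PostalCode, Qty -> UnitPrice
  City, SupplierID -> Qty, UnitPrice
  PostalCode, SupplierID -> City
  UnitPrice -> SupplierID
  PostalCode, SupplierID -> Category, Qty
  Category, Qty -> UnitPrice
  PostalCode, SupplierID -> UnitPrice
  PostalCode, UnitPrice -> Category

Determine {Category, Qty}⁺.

{Category, Qty, SupplierID, UnitPrice}

Start with {Category, Qty}.
Category, Qty -> UnitPrice applies; add {UnitPrice} → now {Category, Qty, UnitPrice}.
UnitPrice -> SupplierID applies; add {SupplierID} → now {Category, Qty, SupplierID, UnitPrice}.
No further FD applies.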